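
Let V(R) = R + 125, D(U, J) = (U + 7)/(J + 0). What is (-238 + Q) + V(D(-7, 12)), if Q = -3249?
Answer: -3362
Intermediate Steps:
D(U, J) = (7 + U)/J
V(R) = 125 + R
(-238 + Q) + V(D(-7, 12)) = (-238 - 3249) + (125 + (7 - 7)/12) = -3487 + (125 + (1/12)*0) = -3487 + (125 + 0) = -3487 + 125 = -3362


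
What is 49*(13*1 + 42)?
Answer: 2695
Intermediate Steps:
49*(13*1 + 42) = 49*(13 + 42) = 49*55 = 2695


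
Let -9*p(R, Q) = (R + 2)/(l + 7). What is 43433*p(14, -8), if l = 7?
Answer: -347464/63 ≈ -5515.3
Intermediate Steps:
p(R, Q) = -1/63 - R/126 (p(R, Q) = -(R + 2)/(9*(7 + 7)) = -(2 + R)/(9*14) = -(⅐ + R/14)/9 = -1/63 - R/126)
43433*p(14, -8) = 43433*(-1/63 - 1/126*14) = 43433*(-1/63 - ⅑) = 43433*(-8/63) = -347464/63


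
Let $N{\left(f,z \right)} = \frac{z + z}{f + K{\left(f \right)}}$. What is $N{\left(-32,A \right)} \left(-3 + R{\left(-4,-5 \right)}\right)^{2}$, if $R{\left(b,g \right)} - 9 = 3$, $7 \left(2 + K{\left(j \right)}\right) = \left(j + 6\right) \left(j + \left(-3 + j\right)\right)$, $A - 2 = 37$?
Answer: $\frac{22113}{752} \approx 29.406$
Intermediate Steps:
$A = 39$ ($A = 2 + 37 = 39$)
$K{\left(j \right)} = -2 + \frac{\left(-3 + 2 j\right) \left(6 + j\right)}{7}$ ($K{\left(j \right)} = -2 + \frac{\left(j + 6\right) \left(j + \left(-3 + j\right)\right)}{7} = -2 + \frac{\left(6 + j\right) \left(-3 + 2 j\right)}{7} = -2 + \frac{\left(-3 + 2 j\right) \left(6 + j\right)}{7}$)
$N{\left(f,z \right)} = \frac{2 z}{- \frac{32}{7} + \frac{2 f^{2}}{7} + \frac{16 f}{7}}$ ($N{\left(f,z \right)} = \frac{z + z}{f + \left(- \frac{32}{7} + \frac{2 f^{2}}{7} + \frac{9 f}{7}\right)} = \frac{2 z}{- \frac{32}{7} + \frac{2 f^{2}}{7} + \frac{16 f}{7}}$)
$R{\left(b,g \right)} = 12$ ($R{\left(b,g \right)} = 9 + 3 = 12$)
$N{\left(-32,A \right)} \left(-3 + R{\left(-4,-5 \right)}\right)^{2} = 7 \cdot 39 \frac{1}{-16 + \left(-32\right)^{2} + 8 \left(-32\right)} \left(-3 + 12\right)^{2} = 7 \cdot 39 \frac{1}{-16 + 1024 - 256} \cdot 9^{2} = 7 \cdot 39 \cdot \frac{1}{752} \cdot 81 = \frac{273}{752} \cdot 81 = \frac{22113}{752}$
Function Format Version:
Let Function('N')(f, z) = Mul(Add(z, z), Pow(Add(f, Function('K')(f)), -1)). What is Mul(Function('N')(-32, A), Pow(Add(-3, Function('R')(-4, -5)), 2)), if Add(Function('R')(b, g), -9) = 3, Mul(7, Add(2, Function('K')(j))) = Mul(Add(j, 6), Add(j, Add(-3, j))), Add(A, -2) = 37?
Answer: Rational(22113, 752) ≈ 29.406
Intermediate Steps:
A = 39 (A = Add(2, 37) = 39)
Function('K')(j) = Add(-2, Mul(Rational(1, 7), Add(-3, Mul(2, j)), Add(6, j))) (Function('K')(j) = Add(-2, Mul(Rational(1, 7), Mul(Add(j, 6), Add(j, Add(-3, j))))) = Add(-2, Mul(Rational(1, 7), Mul(Add(6, j), Add(-3, Mul(2, j))))) = Add(-2, Mul(Rational(1, 7), Mul(Add(-3, Mul(2, j)), Add(6, j)))) = Add(-2, Mul(Rational(1, 7), Add(-3, Mul(2, j)), Add(6, j))))
Function('N')(f, z) = Mul(2, z, Pow(Add(Rational(-32, 7), Mul(Rational(2, 7), Pow(f, 2)), Mul(Rational(16, 7), f)), -1)) (Function('N')(f, z) = Mul(Add(z, z), Pow(Add(f, Add(Rational(-32, 7), Mul(Rational(2, 7), Pow(f, 2)), Mul(Rational(9, 7), f))), -1)) = Mul(Mul(2, z), Pow(Add(Rational(-32, 7), Mul(Rational(2, 7), Pow(f, 2)), Mul(Rational(16, 7), f)), -1)) = Mul(2, z, Pow(Add(Rational(-32, 7), Mul(Rational(2, 7), Pow(f, 2)), Mul(Rational(16, 7), f)), -1)))
Function('R')(b, g) = 12 (Function('R')(b, g) = Add(9, 3) = 12)
Mul(Function('N')(-32, A), Pow(Add(-3, Function('R')(-4, -5)), 2)) = Mul(Mul(7, 39, Pow(Add(-16, Pow(-32, 2), Mul(8, -32)), -1)), Pow(Add(-3, 12), 2)) = Mul(Mul(7, 39, Pow(Add(-16, 1024, -256), -1)), Pow(9, 2)) = Mul(Mul(7, 39, Pow(752, -1)), 81) = Mul(Mul(7, 39, Rational(1, 752)), 81) = Mul(Rational(273, 752), 81) = Rational(22113, 752)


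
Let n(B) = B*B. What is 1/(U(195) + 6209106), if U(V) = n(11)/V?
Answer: 195/1210775791 ≈ 1.6105e-7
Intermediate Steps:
n(B) = B²
U(V) = 121/V (U(V) = 11²/V = 121/V)
1/(U(195) + 6209106) = 1/(121/195 + 6209106) = 1/(1210775791/195) = 195/1210775791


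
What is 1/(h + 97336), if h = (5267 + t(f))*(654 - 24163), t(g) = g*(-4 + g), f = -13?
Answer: -1/128920056 ≈ -7.7567e-9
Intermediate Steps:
h = -129017392 (h = (5267 - 13*(-4 - 13))*(654 - 24163) = (5267 - 13*(-17))*(-23509) = (5267 + 221)*(-23509) = 5488*(-23509) = -129017392)
1/(h + 97336) = 1/(-129017392 + 97336) = 1/(-128920056) = -1/128920056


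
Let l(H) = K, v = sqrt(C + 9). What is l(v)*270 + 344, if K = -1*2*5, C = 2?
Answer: -2356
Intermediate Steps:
v = sqrt(11) (v = sqrt(2 + 9) = sqrt(11) ≈ 3.3166)
K = -10 (K = -2*5 = -10)
l(H) = -10
l(v)*270 + 344 = -10*270 + 344 = -2700 + 344 = -2356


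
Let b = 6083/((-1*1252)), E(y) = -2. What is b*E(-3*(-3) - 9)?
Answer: 6083/626 ≈ 9.7173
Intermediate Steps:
b = -6083/1252 (b = 6083/(-1252) = 6083*(-1/1252) = -6083/1252 ≈ -4.8586)
b*E(-3*(-3) - 9) = -6083/1252*(-2) = 6083/626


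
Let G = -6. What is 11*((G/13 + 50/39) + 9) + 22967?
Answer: 899926/39 ≈ 23075.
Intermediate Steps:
11*((G/13 + 50/39) + 9) + 22967 = 11*((-6/13 + 50/39) + 9) + 22967 = 11*(32/39 + 9) + 22967 = 11*(383/39) + 22967 = 4213/39 + 22967 = 899926/39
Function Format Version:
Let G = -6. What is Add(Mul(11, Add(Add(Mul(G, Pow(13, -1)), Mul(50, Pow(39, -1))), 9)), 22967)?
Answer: Rational(899926, 39) ≈ 23075.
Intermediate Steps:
Add(Mul(11, Add(Add(Mul(G, Pow(13, -1)), Mul(50, Pow(39, -1))), 9)), 22967) = Add(Mul(11, Add(Add(Mul(-6, Pow(13, -1)), Mul(50, Pow(39, -1))), 9)), 22967) = Add(Mul(11, Add(Add(Mul(-6, Rational(1, 13)), Mul(50, Rational(1, 39))), 9)), 22967) = Add(Mul(11, Add(Add(Rational(-6, 13), Rational(50, 39)), 9)), 22967) = Add(Mul(11, Add(Rational(32, 39), 9)), 22967) = Add(Mul(11, Rational(383, 39)), 22967) = Add(Rational(4213, 39), 22967) = Rational(899926, 39)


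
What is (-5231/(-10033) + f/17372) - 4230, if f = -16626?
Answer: -368668246603/87146638 ≈ -4230.4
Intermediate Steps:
(-5231/(-10033) + f/17372) - 4230 = (-5231/(-10033) - 16626/17372) - 4230 = (-5231*(-1/10033) - 16626*1/17372) - 4230 = (5231/10033 - 8313/8686) - 4230 = -37967863/87146638 - 4230 = -368668246603/87146638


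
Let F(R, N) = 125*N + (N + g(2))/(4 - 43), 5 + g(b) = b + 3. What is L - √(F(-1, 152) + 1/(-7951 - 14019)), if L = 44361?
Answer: 44361 - √488292915630/5070 ≈ 44223.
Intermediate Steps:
g(b) = -2 + b (g(b) = -5 + (b + 3) = -5 + (3 + b) = -2 + b)
F(R, N) = 4874*N/39 (F(R, N) = 125*N + (N + (-2 + 2))/(4 - 43) = 125*N + (N + 0)/(-39) = 125*N + N*(-1/39) = 125*N - N/39 = 4874*N/39)
L - √(F(-1, 152) + 1/(-7951 - 14019)) = 44361 - √((4874/39)*152 + 1/(-7951 - 14019)) = 44361 - √(740848/39 + 1/(-21970)) = 44361 - √(740848/39 - 1/21970) = 44361 - √(1252033117/65910) = 44361 - √488292915630/5070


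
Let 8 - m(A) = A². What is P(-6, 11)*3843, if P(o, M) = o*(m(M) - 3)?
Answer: 2674728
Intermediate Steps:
m(A) = 8 - A²
P(o, M) = o*(5 - M²) (P(o, M) = o*((8 - M²) - 3) = o*(5 - M²))
P(-6, 11)*3843 = -6*(5 - 1*11²)*3843 = -6*(5 - 1*121)*3843 = -6*(5 - 121)*3843 = -6*(-116)*3843 = 696*3843 = 2674728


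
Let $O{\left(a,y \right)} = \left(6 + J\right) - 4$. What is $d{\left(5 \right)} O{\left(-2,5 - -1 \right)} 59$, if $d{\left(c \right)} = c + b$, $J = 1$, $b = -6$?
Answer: $-177$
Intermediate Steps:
$d{\left(c \right)} = -6 + c$ ($d{\left(c \right)} = c - 6 = -6 + c$)
$O{\left(a,y \right)} = 3$ ($O{\left(a,y \right)} = \left(6 + 1\right) - 4 = 7 - 4 = 3$)
$d{\left(5 \right)} O{\left(-2,5 - -1 \right)} 59 = \left(-6 + 5\right) 3 \cdot 59 = \left(-1\right) 3 \cdot 59 = \left(-3\right) 59 = -177$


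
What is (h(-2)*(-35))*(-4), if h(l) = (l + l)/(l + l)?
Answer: 140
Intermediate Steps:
h(l) = 1 (h(l) = (2*l)/((2*l)) = (2*l)*(1/(2*l)) = 1)
(h(-2)*(-35))*(-4) = (1*(-35))*(-4) = -35*(-4) = 140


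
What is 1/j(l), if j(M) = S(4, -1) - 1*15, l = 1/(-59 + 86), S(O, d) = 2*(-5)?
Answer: -1/25 ≈ -0.040000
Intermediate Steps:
S(O, d) = -10
l = 1/27 ≈ 0.037037
j(M) = -25 (j(M) = -10 - 1*15 = -10 - 15 = -25)
1/j(l) = 1/(-25) = -1/25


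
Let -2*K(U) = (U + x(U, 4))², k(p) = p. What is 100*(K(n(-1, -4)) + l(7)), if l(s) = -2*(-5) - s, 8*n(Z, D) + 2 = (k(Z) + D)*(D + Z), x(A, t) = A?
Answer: -10825/8 ≈ -1353.1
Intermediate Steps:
n(Z, D) = -¼ + (D + Z)²/8 (n(Z, D) = -¼ + ((Z + D)*(D + Z))/8 = -¼ + ((D + Z)*(D + Z))/8 = -¼ + (D + Z)²/8)
K(U) = -2*U² (K(U) = -(U + U)²/2 = -4*U²/2 = -2*U²)
l(s) = 10 - s
100*(K(n(-1, -4)) + l(7)) = 100*(-2*(-¼ + (⅛)*(-4)² + (⅛)*(-1)² + (¼)*(-4)*(-1))² + (10 - 1*7)) = 100*(-2*(-¼ + (⅛)*16 + (⅛)*1 + 1)² + (10 - 7)) = 100*(-2*(-¼ + 2 + ⅛ + 1)² + 3) = 100*(-2*(23/8)² + 3) = 100*(-2*529/64 + 3) = 100*(-529/32 + 3) = 100*(-433/32) = -10825/8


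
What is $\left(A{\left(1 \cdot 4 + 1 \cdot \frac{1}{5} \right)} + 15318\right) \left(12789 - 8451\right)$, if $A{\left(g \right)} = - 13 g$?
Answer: $\frac{331063146}{5} \approx 6.6213 \cdot 10^{7}$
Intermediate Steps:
$\left(A{\left(1 \cdot 4 + 1 \cdot \frac{1}{5} \right)} + 15318\right) \left(12789 - 8451\right) = \left(- 13 \left(1 \cdot 4 + 1 \cdot \frac{1}{5}\right) + 15318\right) \left(12789 - 8451\right) = \left(- 13 \left(4 + 1 \cdot \frac{1}{5}\right) + 15318\right) 4338 = \left(- 13 \left(4 + \frac{1}{5}\right) + 15318\right) 4338 = \left(\left(-13\right) \frac{21}{5} + 15318\right) 4338 = \left(- \frac{273}{5} + 15318\right) 4338 = \frac{76317}{5} \cdot 4338 = \frac{331063146}{5}$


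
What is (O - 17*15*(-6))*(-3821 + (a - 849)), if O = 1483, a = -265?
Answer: -14869155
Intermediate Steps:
(O - 17*15*(-6))*(-3821 + (a - 849)) = (1483 - 17*15*(-6))*(-3821 + (-265 - 849)) = (1483 - 255*(-6))*(-3821 - 1114) = (1483 + 1530)*(-4935) = 3013*(-4935) = -14869155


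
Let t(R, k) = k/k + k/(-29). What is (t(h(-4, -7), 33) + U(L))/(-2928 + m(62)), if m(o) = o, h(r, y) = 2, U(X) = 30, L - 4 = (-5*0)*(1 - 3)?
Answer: -433/41557 ≈ -0.010419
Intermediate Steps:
L = 4 (L = 4 + (-5*0)*(1 - 3) = 4 + 0*(-2) = 4 + 0 = 4)
t(R, k) = 1 - k/29 (t(R, k) = 1 + k*(-1/29) = 1 - k/29)
(t(h(-4, -7), 33) + U(L))/(-2928 + m(62)) = ((1 - 1/29*33) + 30)/(-2928 + 62) = ((1 - 33/29) + 30)/(-2866) = (-4/29 + 30)*(-1/2866) = (866/29)*(-1/2866) = -433/41557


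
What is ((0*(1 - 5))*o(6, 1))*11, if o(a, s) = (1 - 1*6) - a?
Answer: 0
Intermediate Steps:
o(a, s) = -5 - a (o(a, s) = (1 - 6) - a = -5 - a)
((0*(1 - 5))*o(6, 1))*11 = ((0*(1 - 5))*(-5 - 1*6))*11 = ((0*(-4))*(-5 - 6))*11 = (0*(-11))*11 = 0*11 = 0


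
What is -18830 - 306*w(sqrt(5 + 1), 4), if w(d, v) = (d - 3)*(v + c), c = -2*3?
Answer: -20666 + 612*sqrt(6) ≈ -19167.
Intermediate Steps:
c = -6
w(d, v) = (-6 + v)*(-3 + d) (w(d, v) = (d - 3)*(v - 6) = (-3 + d)*(-6 + v) = (-6 + v)*(-3 + d))
-18830 - 306*w(sqrt(5 + 1), 4) = -18830 - 306*(18 - 6*sqrt(5 + 1) - 3*4 + sqrt(5 + 1)*4) = -18830 - 306*(18 - 6*sqrt(6) - 12 + sqrt(6)*4) = -18830 - 306*(18 - 6*sqrt(6) - 12 + 4*sqrt(6)) = -18830 - 306*(6 - 2*sqrt(6)) = -18830 - (1836 - 612*sqrt(6)) = -18830 + (-1836 + 612*sqrt(6)) = -20666 + 612*sqrt(6)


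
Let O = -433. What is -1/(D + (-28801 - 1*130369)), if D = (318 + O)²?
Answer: 1/145945 ≈ 6.8519e-6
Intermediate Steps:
D = 13225 (D = (318 - 433)² = (-115)² = 13225)
-1/(D + (-28801 - 1*130369)) = -1/(13225 + (-28801 - 1*130369)) = -1/(13225 + (-28801 - 130369)) = -1/(13225 - 159170) = -1/(-145945) = -1*(-1/145945) = 1/145945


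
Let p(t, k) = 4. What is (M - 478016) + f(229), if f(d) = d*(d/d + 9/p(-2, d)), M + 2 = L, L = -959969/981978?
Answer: -937346564893/1963956 ≈ -4.7727e+5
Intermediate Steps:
L = -959969/981978 (L = -959969*1/981978 = -959969/981978 ≈ -0.97759)
M = -2923925/981978 (M = -2 - 959969/981978 = -2923925/981978 ≈ -2.9776)
f(d) = 13*d/4 (f(d) = d*(d/d + 9/4) = d*(1 + 9*(1/4)) = d*(1 + 9/4) = d*(13/4) = 13*d/4)
(M - 478016) + f(229) = (-2923925/981978 - 478016) + (13/4)*229 = -469404119573/981978 + 2977/4 = -937346564893/1963956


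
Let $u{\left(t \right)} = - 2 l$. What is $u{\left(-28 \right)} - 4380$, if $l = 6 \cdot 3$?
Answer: $-4416$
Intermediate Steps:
$l = 18$
$u{\left(t \right)} = -36$ ($u{\left(t \right)} = \left(-2\right) 18 = -36$)
$u{\left(-28 \right)} - 4380 = -36 - 4380 = -4416$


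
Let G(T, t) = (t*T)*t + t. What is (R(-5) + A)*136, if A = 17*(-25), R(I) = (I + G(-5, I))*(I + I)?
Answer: 125800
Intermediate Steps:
G(T, t) = t + T*t² (G(T, t) = (T*t)*t + t = T*t² + t = t + T*t²)
R(I) = 2*I*(I + I*(1 - 5*I)) (R(I) = (I + I*(1 - 5*I))*(I + I) = (I + I*(1 - 5*I))*(2*I) = 2*I*(I + I*(1 - 5*I)))
A = -425
(R(-5) + A)*136 = ((-5)²*(4 - 10*(-5)) - 425)*136 = (25*(4 + 50) - 425)*136 = (25*54 - 425)*136 = (1350 - 425)*136 = 925*136 = 125800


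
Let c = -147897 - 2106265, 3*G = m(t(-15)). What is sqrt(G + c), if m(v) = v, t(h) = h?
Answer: 219*I*sqrt(47) ≈ 1501.4*I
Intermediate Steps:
G = -5 (G = (1/3)*(-15) = -5)
c = -2254162
sqrt(G + c) = sqrt(-5 - 2254162) = sqrt(-2254167) = 219*I*sqrt(47)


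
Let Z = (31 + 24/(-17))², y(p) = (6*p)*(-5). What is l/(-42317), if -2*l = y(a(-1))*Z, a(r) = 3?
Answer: -11385405/12229613 ≈ -0.93097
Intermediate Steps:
y(p) = -30*p
Z = 253009/289 (Z = (31 + 24*(-1/17))² = (31 - 24/17)² = (503/17)² = 253009/289 ≈ 875.46)
l = 11385405/289 (l = -(-30*3)*253009/(2*289) = -(-45)*253009/289 = -½*(-22770810/289) = 11385405/289 ≈ 39396.)
l/(-42317) = (11385405/289)/(-42317) = (11385405/289)*(-1/42317) = -11385405/12229613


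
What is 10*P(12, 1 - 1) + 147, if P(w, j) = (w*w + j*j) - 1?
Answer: 1577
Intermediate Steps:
P(w, j) = -1 + j**2 + w**2 (P(w, j) = (w**2 + j**2) - 1 = (j**2 + w**2) - 1 = -1 + j**2 + w**2)
10*P(12, 1 - 1) + 147 = 10*(-1 + (1 - 1)**2 + 12**2) + 147 = 10*(-1 + 0**2 + 144) + 147 = 10*(-1 + 0 + 144) + 147 = 10*143 + 147 = 1430 + 147 = 1577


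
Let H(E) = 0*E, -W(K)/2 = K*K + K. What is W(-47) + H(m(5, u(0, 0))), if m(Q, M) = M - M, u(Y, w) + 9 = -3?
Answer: -4324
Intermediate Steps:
u(Y, w) = -12 (u(Y, w) = -9 - 3 = -12)
m(Q, M) = 0
W(K) = -2*K - 2*K² (W(K) = -2*(K*K + K) = -2*(K² + K) = -2*(K + K²) = -2*K - 2*K²)
H(E) = 0
W(-47) + H(m(5, u(0, 0))) = -2*(-47)*(1 - 47) + 0 = -2*(-47)*(-46) + 0 = -4324 + 0 = -4324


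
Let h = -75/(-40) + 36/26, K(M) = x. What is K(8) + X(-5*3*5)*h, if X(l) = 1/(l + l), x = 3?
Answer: 15487/5200 ≈ 2.9783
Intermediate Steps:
K(M) = 3
X(l) = 1/(2*l)
h = 339/104 (h = -75*(-1/40) + 36*(1/26) = 15/8 + 18/13 = 339/104 ≈ 3.2596)
K(8) + X(-5*3*5)*h = 3 + (1/(2*((-5*3*5))))*(339/104) = 3 + (1/(2*((-15*5))))*(339/104) = 3 + ((½)/(-75))*(339/104) = 3 + ((½)*(-1/75))*(339/104) = 3 - 1/150*339/104 = 3 - 113/5200 = 15487/5200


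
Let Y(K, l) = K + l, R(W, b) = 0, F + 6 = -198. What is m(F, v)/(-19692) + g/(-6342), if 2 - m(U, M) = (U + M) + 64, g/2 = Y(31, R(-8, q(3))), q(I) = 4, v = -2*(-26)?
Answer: -49769/3469074 ≈ -0.014346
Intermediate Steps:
F = -204 (F = -6 - 198 = -204)
v = 52
g = 62 (g = 2*(31 + 0) = 2*31 = 62)
m(U, M) = -62 - M - U (m(U, M) = 2 - ((U + M) + 64) = 2 - ((M + U) + 64) = 2 - (64 + M + U) = 2 + (-64 - M - U) = -62 - M - U)
m(F, v)/(-19692) + g/(-6342) = (-62 - 1*52 - 1*(-204))/(-19692) + 62/(-6342) = (-62 - 52 + 204)*(-1/19692) + 62*(-1/6342) = 90*(-1/19692) - 31/3171 = -5/1094 - 31/3171 = -49769/3469074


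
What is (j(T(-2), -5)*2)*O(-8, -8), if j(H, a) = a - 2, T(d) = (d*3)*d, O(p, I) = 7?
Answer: -98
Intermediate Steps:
T(d) = 3*d**2 (T(d) = (3*d)*d = 3*d**2)
j(H, a) = -2 + a
(j(T(-2), -5)*2)*O(-8, -8) = ((-2 - 5)*2)*7 = -7*2*7 = -14*7 = -98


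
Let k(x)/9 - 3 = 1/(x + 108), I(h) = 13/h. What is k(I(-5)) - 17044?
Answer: -8967914/527 ≈ -17017.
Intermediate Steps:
k(x) = 27 + 9/(108 + x) (k(x) = 27 + 9/(x + 108) = 27 + 9/(108 + x))
k(I(-5)) - 17044 = 9*(325 + 3*(13/(-5)))/(108 + 13/(-5)) - 17044 = 9*(325 + 3*(13*(-⅕)))/(108 + 13*(-⅕)) - 17044 = 9*(325 + 3*(-13/5))/(108 - 13/5) - 17044 = 9*(325 - 39/5)/(527/5) - 17044 = 9*(5/527)*(1586/5) - 17044 = 14274/527 - 17044 = -8967914/527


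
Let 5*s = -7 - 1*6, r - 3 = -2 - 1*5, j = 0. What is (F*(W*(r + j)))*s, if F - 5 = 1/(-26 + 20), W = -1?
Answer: -754/15 ≈ -50.267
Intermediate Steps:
r = -4 (r = 3 + (-2 - 1*5) = 3 + (-2 - 5) = 3 - 7 = -4)
F = 29/6 (F = 5 + 1/(-26 + 20) = 5 + 1/(-6) = 5 - ⅙ = 29/6 ≈ 4.8333)
s = -13/5 (s = (-7 - 1*6)/5 = (-7 - 6)/5 = (⅕)*(-13) = -13/5 ≈ -2.6000)
(F*(W*(r + j)))*s = (29*(-(-4 + 0))/6)*(-13/5) = (29*(-1*(-4))/6)*(-13/5) = ((29/6)*4)*(-13/5) = (58/3)*(-13/5) = -754/15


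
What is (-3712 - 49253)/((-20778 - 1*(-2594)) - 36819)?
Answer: 52965/55003 ≈ 0.96295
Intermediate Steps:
(-3712 - 49253)/((-20778 - 1*(-2594)) - 36819) = -52965/((-20778 + 2594) - 36819) = -52965/(-18184 - 36819) = -52965/(-55003) = -52965*(-1/55003) = 52965/55003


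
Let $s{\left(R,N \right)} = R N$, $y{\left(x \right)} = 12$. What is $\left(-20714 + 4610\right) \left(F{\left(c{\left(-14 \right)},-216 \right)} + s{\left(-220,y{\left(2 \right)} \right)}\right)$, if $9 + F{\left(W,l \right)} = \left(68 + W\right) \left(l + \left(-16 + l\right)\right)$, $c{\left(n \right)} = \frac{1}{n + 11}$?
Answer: $530846888$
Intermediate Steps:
$c{\left(n \right)} = \frac{1}{11 + n}$
$s{\left(R,N \right)} = N R$
$F{\left(W,l \right)} = -9 + \left(-16 + 2 l\right) \left(68 + W\right)$ ($F{\left(W,l \right)} = -9 + \left(68 + W\right) \left(l + \left(-16 + l\right)\right) = -9 + \left(68 + W\right) \left(-16 + 2 l\right) = -9 + \left(-16 + 2 l\right) \left(68 + W\right)$)
$\left(-20714 + 4610\right) \left(F{\left(c{\left(-14 \right)},-216 \right)} + s{\left(-220,y{\left(2 \right)} \right)}\right) = \left(-20714 + 4610\right) \left(\left(-1097 - \frac{16}{11 - 14} + 136 \left(-216\right) + 2 \frac{1}{11 - 14} \left(-216\right)\right) + 12 \left(-220\right)\right) = - 16104 \left(\left(-1097 - \frac{16}{-3} - 29376 + 2 \frac{1}{-3} \left(-216\right)\right) - 2640\right) = - 16104 \left(\left(-1097 - - \frac{16}{3} - 29376 + 2 \left(- \frac{1}{3}\right) \left(-216\right)\right) - 2640\right) = - 16104 \left(\left(-1097 + \frac{16}{3} - 29376 + 144\right) - 2640\right) = - 16104 \left(- \frac{90971}{3} - 2640\right) = \left(-16104\right) \left(- \frac{98891}{3}\right) = 530846888$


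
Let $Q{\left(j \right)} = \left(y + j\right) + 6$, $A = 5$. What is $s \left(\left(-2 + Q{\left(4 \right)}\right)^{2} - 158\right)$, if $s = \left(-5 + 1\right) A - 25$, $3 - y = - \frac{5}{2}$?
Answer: $- \frac{4365}{4} \approx -1091.3$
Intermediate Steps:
$y = \frac{11}{2}$ ($y = 3 - - \frac{5}{2} = 3 + \frac{5}{2} = \frac{11}{2} \approx 5.5$)
$s = -45$ ($s = \left(-5 + 1\right) 5 - 25 = \left(-4\right) 5 - 25 = -20 - 25 = -45$)
$Q{\left(j \right)} = \frac{23}{2} + j$ ($Q{\left(j \right)} = \left(\frac{11}{2} + j\right) + 6 = \frac{23}{2} + j$)
$s \left(\left(-2 + Q{\left(4 \right)}\right)^{2} - 158\right) = - 45 \left(\left(-2 + \left(\frac{23}{2} + 4\right)\right)^{2} - 158\right) = - 45 \left(\left(-2 + \frac{31}{2}\right)^{2} - 158\right) = - 45 \left(\left(\frac{27}{2}\right)^{2} - 158\right) = - 45 \left(\frac{729}{4} - 158\right) = \left(-45\right) \frac{97}{4} = - \frac{4365}{4}$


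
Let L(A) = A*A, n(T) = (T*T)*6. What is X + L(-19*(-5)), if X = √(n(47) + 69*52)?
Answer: 9025 + √16842 ≈ 9154.8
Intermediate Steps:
n(T) = 6*T² (n(T) = T²*6 = 6*T²)
L(A) = A²
X = √16842 (X = √(6*47² + 69*52) = √(6*2209 + 3588) = √(13254 + 3588) = √16842 ≈ 129.78)
X + L(-19*(-5)) = √16842 + (-19*(-5))² = √16842 + 95² = √16842 + 9025 = 9025 + √16842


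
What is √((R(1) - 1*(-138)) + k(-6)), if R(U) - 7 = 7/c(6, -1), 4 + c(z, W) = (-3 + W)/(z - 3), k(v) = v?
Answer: √2203/4 ≈ 11.734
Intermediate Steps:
c(z, W) = -4 + (-3 + W)/(-3 + z) (c(z, W) = -4 + (-3 + W)/(z - 3) = -4 + (-3 + W)/(-3 + z))
R(U) = 91/16 (R(U) = 7 + 7/(((9 - 1 - 4*6)/(-3 + 6))) = 7 + 7/(((9 - 1 - 24)/3)) = 7 + 7/(((⅓)*(-16))) = 7 + 7/(-16/3) = 7 + 7*(-3/16) = 7 - 21/16 = 91/16)
√((R(1) - 1*(-138)) + k(-6)) = √((91/16 - 1*(-138)) - 6) = √((91/16 + 138) - 6) = √(2299/16 - 6) = √(2203/16) = √2203/4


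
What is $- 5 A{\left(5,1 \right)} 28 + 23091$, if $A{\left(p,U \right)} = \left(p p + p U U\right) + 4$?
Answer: $18331$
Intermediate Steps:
$A{\left(p,U \right)} = 4 + p^{2} + p U^{2}$ ($A{\left(p,U \right)} = \left(p^{2} + U p U\right) + 4 = \left(p^{2} + p U^{2}\right) + 4 = 4 + p^{2} + p U^{2}$)
$- 5 A{\left(5,1 \right)} 28 + 23091 = - 5 \left(4 + 5^{2} + 5 \cdot 1^{2}\right) 28 + 23091 = - 5 \left(4 + 25 + 5 \cdot 1\right) 28 + 23091 = - 5 \left(4 + 25 + 5\right) 28 + 23091 = \left(-5\right) 34 \cdot 28 + 23091 = \left(-170\right) 28 + 23091 = -4760 + 23091 = 18331$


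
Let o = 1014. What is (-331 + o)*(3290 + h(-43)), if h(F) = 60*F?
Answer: 484930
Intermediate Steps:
(-331 + o)*(3290 + h(-43)) = (-331 + 1014)*(3290 + 60*(-43)) = 683*(3290 - 2580) = 683*710 = 484930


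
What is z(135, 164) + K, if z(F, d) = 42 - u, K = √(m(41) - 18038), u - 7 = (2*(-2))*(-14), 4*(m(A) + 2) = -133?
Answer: -21 + I*√72293/2 ≈ -21.0 + 134.44*I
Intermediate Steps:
m(A) = -141/4 (m(A) = -2 + (¼)*(-133) = -2 - 133/4 = -141/4)
u = 63 (u = 7 + (2*(-2))*(-14) = 7 - 4*(-14) = 7 + 56 = 63)
K = I*√72293/2 (K = √(-141/4 - 18038) = √(-72293/4) = I*√72293/2 ≈ 134.44*I)
z(F, d) = -21 (z(F, d) = 42 - 1*63 = 42 - 63 = -21)
z(135, 164) + K = -21 + I*√72293/2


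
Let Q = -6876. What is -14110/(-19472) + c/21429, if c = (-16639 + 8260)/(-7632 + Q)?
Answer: 60928448839/84078995832 ≈ 0.72466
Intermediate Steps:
c = 931/1612 (c = (-16639 + 8260)/(-7632 - 6876) = -8379/(-14508) = -8379*(-1/14508) = 931/1612 ≈ 0.57754)
-14110/(-19472) + c/21429 = -14110/(-19472) + (931/1612)/21429 = -14110*(-1/19472) + (931/1612)*(1/21429) = 7055/9736 + 931/34543548 = 60928448839/84078995832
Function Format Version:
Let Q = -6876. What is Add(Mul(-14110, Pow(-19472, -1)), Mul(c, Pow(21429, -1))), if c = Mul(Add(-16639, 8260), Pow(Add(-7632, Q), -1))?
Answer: Rational(60928448839, 84078995832) ≈ 0.72466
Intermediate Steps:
c = Rational(931, 1612) (c = Mul(Add(-16639, 8260), Pow(Add(-7632, -6876), -1)) = Mul(-8379, Pow(-14508, -1)) = Mul(-8379, Rational(-1, 14508)) = Rational(931, 1612) ≈ 0.57754)
Add(Mul(-14110, Pow(-19472, -1)), Mul(c, Pow(21429, -1))) = Add(Mul(-14110, Pow(-19472, -1)), Mul(Rational(931, 1612), Pow(21429, -1))) = Add(Mul(-14110, Rational(-1, 19472)), Mul(Rational(931, 1612), Rational(1, 21429))) = Add(Rational(7055, 9736), Rational(931, 34543548)) = Rational(60928448839, 84078995832)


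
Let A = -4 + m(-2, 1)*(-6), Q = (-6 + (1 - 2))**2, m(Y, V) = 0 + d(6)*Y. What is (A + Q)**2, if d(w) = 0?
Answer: 2025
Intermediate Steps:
m(Y, V) = 0 (m(Y, V) = 0 + 0*Y = 0 + 0 = 0)
Q = 49 (Q = (-6 - 1)**2 = (-7)**2 = 49)
A = -4 (A = -4 + 0*(-6) = -4 + 0 = -4)
(A + Q)**2 = (-4 + 49)**2 = 45**2 = 2025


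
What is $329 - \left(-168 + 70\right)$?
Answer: $427$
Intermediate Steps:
$329 - \left(-168 + 70\right) = 329 - -98 = 329 + 98 = 427$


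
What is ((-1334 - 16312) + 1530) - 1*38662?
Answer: -54778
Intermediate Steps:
((-1334 - 16312) + 1530) - 1*38662 = (-17646 + 1530) - 38662 = -16116 - 38662 = -54778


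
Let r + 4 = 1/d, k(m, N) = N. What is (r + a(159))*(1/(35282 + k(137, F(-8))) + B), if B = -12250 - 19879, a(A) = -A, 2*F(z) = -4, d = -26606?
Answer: 1638595739048567/312886560 ≈ 5.2370e+6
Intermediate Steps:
F(z) = -2 (F(z) = (½)*(-4) = -2)
B = -32129
r = -106425/26606 (r = -4 + 1/(-26606) = -4 - 1/26606 = -106425/26606 ≈ -4.0000)
(r + a(159))*(1/(35282 + k(137, F(-8))) + B) = (-106425/26606 - 1*159)*(1/(35282 - 2) - 32129) = (-106425/26606 - 159)*(1/35280 - 32129) = -4336779*(1/35280 - 32129)/26606 = -4336779/26606*(-1133511119/35280) = 1638595739048567/312886560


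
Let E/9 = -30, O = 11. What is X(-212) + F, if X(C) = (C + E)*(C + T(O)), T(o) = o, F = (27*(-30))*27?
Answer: 75012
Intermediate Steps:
E = -270 (E = 9*(-30) = -270)
F = -21870 (F = -810*27 = -21870)
X(C) = (-270 + C)*(11 + C) (X(C) = (C - 270)*(C + 11) = (-270 + C)*(11 + C))
X(-212) + F = (-2970 + (-212)² - 259*(-212)) - 21870 = (-2970 + 44944 + 54908) - 21870 = 96882 - 21870 = 75012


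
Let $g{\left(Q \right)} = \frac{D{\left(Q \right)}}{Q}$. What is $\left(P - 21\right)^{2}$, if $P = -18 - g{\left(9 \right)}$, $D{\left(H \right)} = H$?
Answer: $1600$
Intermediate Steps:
$g{\left(Q \right)} = 1$ ($g{\left(Q \right)} = \frac{Q}{Q} = 1$)
$P = -19$ ($P = -18 - 1 = -19$)
$\left(P - 21\right)^{2} = \left(-19 - 21\right)^{2} = \left(-40\right)^{2} = 1600$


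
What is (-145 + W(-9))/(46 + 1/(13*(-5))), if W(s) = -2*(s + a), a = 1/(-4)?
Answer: -16445/5978 ≈ -2.7509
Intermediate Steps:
a = -¼ ≈ -0.25000
W(s) = ½ - 2*s (W(s) = -2*(s - ¼) = -2*(-¼ + s) = ½ - 2*s)
(-145 + W(-9))/(46 + 1/(13*(-5))) = (-145 + (½ - 2*(-9)))/(46 + 1/(13*(-5))) = (-145 + (½ + 18))/(46 + 1/(-65)) = (-145 + 37/2)/(46 - 1/65) = -253/(2*2989/65) = -253/2*65/2989 = -16445/5978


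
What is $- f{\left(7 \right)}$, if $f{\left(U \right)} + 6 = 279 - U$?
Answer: $-266$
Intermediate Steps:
$f{\left(U \right)} = 273 - U$ ($f{\left(U \right)} = -6 - \left(-279 + U\right) = 273 - U$)
$- f{\left(7 \right)} = - (273 - 7) = \left(-1\right) 266 = -266$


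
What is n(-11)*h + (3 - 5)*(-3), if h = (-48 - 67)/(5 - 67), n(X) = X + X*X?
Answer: 6511/31 ≈ 210.03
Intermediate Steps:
n(X) = X + X²
h = 115/62 (h = -115/(-62) = -115*(-1/62) = 115/62 ≈ 1.8548)
n(-11)*h + (3 - 5)*(-3) = -11*(1 - 11)*(115/62) + (3 - 5)*(-3) = -11*(-10)*(115/62) - 2*(-3) = 110*(115/62) + 6 = 6325/31 + 6 = 6511/31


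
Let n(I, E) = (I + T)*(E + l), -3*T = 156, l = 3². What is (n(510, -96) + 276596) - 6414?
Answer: 230336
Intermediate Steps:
l = 9
T = -52 (T = -⅓*156 = -52)
n(I, E) = (-52 + I)*(9 + E) (n(I, E) = (I - 52)*(E + 9) = (-52 + I)*(9 + E))
(n(510, -96) + 276596) - 6414 = ((-468 - 52*(-96) + 9*510 - 96*510) + 276596) - 6414 = ((-468 + 4992 + 4590 - 48960) + 276596) - 6414 = (-39846 + 276596) - 6414 = 236750 - 6414 = 230336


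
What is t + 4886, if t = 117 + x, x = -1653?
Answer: 3350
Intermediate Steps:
t = -1536 (t = 117 - 1653 = -1536)
t + 4886 = -1536 + 4886 = 3350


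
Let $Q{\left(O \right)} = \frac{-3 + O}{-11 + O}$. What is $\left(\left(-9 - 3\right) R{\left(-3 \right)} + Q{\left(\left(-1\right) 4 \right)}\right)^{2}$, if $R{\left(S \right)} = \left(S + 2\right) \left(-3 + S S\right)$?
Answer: $\frac{1181569}{225} \approx 5251.4$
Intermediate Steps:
$R{\left(S \right)} = \left(-3 + S^{2}\right) \left(2 + S\right)$ ($R{\left(S \right)} = \left(2 + S\right) \left(-3 + S^{2}\right) = \left(-3 + S^{2}\right) \left(2 + S\right)$)
$Q{\left(O \right)} = \frac{-3 + O}{-11 + O}$
$\left(\left(-9 - 3\right) R{\left(-3 \right)} + Q{\left(\left(-1\right) 4 \right)}\right)^{2} = \left(\left(-9 - 3\right) \left(-6 + \left(-3\right)^{3} - -9 + 2 \left(-3\right)^{2}\right) + \frac{-3 - 4}{-11 - 4}\right)^{2} = \left(- 12 \left(-6 - 27 + 9 + 2 \cdot 9\right) + \frac{-3 - 4}{-11 - 4}\right)^{2} = \left(- 12 \left(-6 - 27 + 9 + 18\right) + \frac{1}{-15} \left(-7\right)\right)^{2} = \left(\left(-12\right) \left(-6\right) - - \frac{7}{15}\right)^{2} = \left(72 + \frac{7}{15}\right)^{2} = \left(\frac{1087}{15}\right)^{2} = \frac{1181569}{225}$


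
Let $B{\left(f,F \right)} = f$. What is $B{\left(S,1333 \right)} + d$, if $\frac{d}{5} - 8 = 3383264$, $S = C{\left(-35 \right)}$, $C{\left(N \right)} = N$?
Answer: $16916325$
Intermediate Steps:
$S = -35$
$d = 16916360$ ($d = 40 + 5 \cdot 3383264 = 40 + 16916320 = 16916360$)
$B{\left(S,1333 \right)} + d = -35 + 16916360 = 16916325$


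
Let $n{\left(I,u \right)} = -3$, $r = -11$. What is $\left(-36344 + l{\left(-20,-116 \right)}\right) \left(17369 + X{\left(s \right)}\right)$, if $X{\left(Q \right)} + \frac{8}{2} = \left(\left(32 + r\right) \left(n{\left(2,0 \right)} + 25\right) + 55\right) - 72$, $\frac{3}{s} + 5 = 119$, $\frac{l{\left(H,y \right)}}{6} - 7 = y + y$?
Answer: $-671330140$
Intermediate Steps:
$l{\left(H,y \right)} = 42 + 12 y$ ($l{\left(H,y \right)} = 42 + 6 \left(y + y\right) = 42 + 6 \cdot 2 y = 42 + 12 y$)
$s = \frac{1}{38}$ ($s = \frac{3}{-5 + 119} = \frac{3}{114} = 3 \cdot \frac{1}{114} = \frac{1}{38} \approx 0.026316$)
$X{\left(Q \right)} = 441$ ($X{\left(Q \right)} = -4 - \left(17 - \left(32 - 11\right) \left(-3 + 25\right)\right) = -4 + \left(\left(21 \cdot 22 + 55\right) - 72\right) = -4 + \left(\left(462 + 55\right) - 72\right) = -4 + \left(517 - 72\right) = -4 + 445 = 441$)
$\left(-36344 + l{\left(-20,-116 \right)}\right) \left(17369 + X{\left(s \right)}\right) = \left(-36344 + \left(42 + 12 \left(-116\right)\right)\right) \left(17369 + 441\right) = \left(-36344 + \left(42 - 1392\right)\right) 17810 = \left(-36344 - 1350\right) 17810 = \left(-37694\right) 17810 = -671330140$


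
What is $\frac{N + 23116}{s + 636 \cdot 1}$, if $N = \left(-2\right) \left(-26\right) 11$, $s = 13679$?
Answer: $\frac{3384}{2045} \approx 1.6548$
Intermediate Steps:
$N = 572$ ($N = 52 \cdot 11 = 572$)
$\frac{N + 23116}{s + 636 \cdot 1} = \frac{572 + 23116}{13679 + 636 \cdot 1} = \frac{23688}{13679 + 636} = \frac{23688}{14315} = 23688 \cdot \frac{1}{14315} = \frac{3384}{2045}$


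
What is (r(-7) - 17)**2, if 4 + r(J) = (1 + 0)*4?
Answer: 289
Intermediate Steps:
r(J) = 0 (r(J) = -4 + (1 + 0)*4 = -4 + 1*4 = -4 + 4 = 0)
(r(-7) - 17)**2 = (0 - 17)**2 = (-17)**2 = 289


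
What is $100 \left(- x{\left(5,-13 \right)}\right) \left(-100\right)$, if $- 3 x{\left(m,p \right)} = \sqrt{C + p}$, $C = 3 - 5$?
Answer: $- \frac{10000 i \sqrt{15}}{3} \approx - 12910.0 i$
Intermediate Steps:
$C = -2$ ($C = 3 - 5 = -2$)
$x{\left(m,p \right)} = - \frac{\sqrt{-2 + p}}{3}$
$100 \left(- x{\left(5,-13 \right)}\right) \left(-100\right) = 100 \left(- \frac{\left(-1\right) \sqrt{-2 - 13}}{3}\right) \left(-100\right) = 100 \left(- \frac{\left(-1\right) \sqrt{-15}}{3}\right) \left(-100\right) = 100 \left(- \frac{\left(-1\right) i \sqrt{15}}{3}\right) \left(-100\right) = 100 \frac{i \sqrt{15}}{3} \left(-100\right) = \frac{100 i \sqrt{15}}{3} \left(-100\right) = - \frac{10000 i \sqrt{15}}{3}$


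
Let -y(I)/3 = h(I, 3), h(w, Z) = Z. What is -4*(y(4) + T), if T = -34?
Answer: 172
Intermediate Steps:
y(I) = -9 (y(I) = -3*3 = -9)
-4*(y(4) + T) = -4*(-9 - 34) = -4*(-43) = 172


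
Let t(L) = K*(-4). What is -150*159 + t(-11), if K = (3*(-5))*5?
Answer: -23550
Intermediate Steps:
K = -75 (K = -15*5 = -75)
t(L) = 300 (t(L) = -75*(-4) = 300)
-150*159 + t(-11) = -150*159 + 300 = -23850 + 300 = -23550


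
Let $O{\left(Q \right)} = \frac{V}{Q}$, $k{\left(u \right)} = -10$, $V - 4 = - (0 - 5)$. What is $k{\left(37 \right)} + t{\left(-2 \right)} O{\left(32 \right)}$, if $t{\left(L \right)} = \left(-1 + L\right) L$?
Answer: $- \frac{133}{16} \approx -8.3125$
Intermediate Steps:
$t{\left(L \right)} = L \left(-1 + L\right)$
$V = 9$ ($V = 4 - \left(0 - 5\right) = 4 - -5 = 4 + 5 = 9$)
$O{\left(Q \right)} = \frac{9}{Q}$
$k{\left(37 \right)} + t{\left(-2 \right)} O{\left(32 \right)} = -10 + - 2 \left(-1 - 2\right) \frac{9}{32} = -10 + \left(-2\right) \left(-3\right) 9 \cdot \frac{1}{32} = -10 + 6 \cdot \frac{9}{32} = -10 + \frac{27}{16} = - \frac{133}{16}$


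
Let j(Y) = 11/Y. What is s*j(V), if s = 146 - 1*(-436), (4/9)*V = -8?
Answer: -1067/3 ≈ -355.67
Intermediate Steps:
V = -18 (V = (9/4)*(-8) = -18)
s = 582 (s = 146 + 436 = 582)
s*j(V) = 582*(11/(-18)) = 582*(11*(-1/18)) = 582*(-11/18) = -1067/3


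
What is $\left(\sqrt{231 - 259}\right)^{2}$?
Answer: $-28$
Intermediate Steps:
$\left(\sqrt{231 - 259}\right)^{2} = \left(\sqrt{-28}\right)^{2} = \left(2 i \sqrt{7}\right)^{2} = -28$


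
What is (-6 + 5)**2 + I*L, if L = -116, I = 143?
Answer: -16587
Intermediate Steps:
(-6 + 5)**2 + I*L = (-6 + 5)**2 + 143*(-116) = (-1)**2 - 16588 = 1 - 16588 = -16587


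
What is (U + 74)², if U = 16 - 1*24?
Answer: 4356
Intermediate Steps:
U = -8 (U = 16 - 24 = -8)
(U + 74)² = (-8 + 74)² = 66² = 4356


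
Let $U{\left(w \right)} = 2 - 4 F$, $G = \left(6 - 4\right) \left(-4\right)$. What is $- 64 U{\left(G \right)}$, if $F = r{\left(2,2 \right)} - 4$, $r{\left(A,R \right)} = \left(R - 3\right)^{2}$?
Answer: $-896$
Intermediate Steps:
$r{\left(A,R \right)} = \left(-3 + R\right)^{2}$
$G = -8$ ($G = 2 \left(-4\right) = -8$)
$F = -3$ ($F = \left(-3 + 2\right)^{2} - 4 = \left(-1\right)^{2} - 4 = 1 - 4 = -3$)
$U{\left(w \right)} = 14$ ($U{\left(w \right)} = 2 - -12 = 2 + 12 = 14$)
$- 64 U{\left(G \right)} = \left(-64\right) 14 = -896$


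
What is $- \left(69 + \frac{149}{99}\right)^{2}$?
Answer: $- \frac{48720400}{9801} \approx -4971.0$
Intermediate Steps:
$- \left(69 + \frac{149}{99}\right)^{2} = - \left(\frac{6980}{99}\right)^{2} = \left(-1\right) \frac{48720400}{9801} = - \frac{48720400}{9801}$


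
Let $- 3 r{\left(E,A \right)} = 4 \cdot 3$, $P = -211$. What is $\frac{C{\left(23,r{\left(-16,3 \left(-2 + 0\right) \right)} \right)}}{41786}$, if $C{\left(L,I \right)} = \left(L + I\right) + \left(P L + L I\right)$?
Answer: $- \frac{2463}{20893} \approx -0.11789$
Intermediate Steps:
$r{\left(E,A \right)} = -4$ ($r{\left(E,A \right)} = - \frac{4 \cdot 3}{3} = \left(- \frac{1}{3}\right) 12 = -4$)
$C{\left(L,I \right)} = I - 210 L + I L$ ($C{\left(L,I \right)} = \left(L + I\right) + \left(- 211 L + L I\right) = \left(I + L\right) + \left(- 211 L + I L\right) = I - 210 L + I L$)
$\frac{C{\left(23,r{\left(-16,3 \left(-2 + 0\right) \right)} \right)}}{41786} = \frac{-4 - 4830 - 92}{41786} = \left(-4 - 4830 - 92\right) \frac{1}{41786} = \left(-4926\right) \frac{1}{41786} = - \frac{2463}{20893}$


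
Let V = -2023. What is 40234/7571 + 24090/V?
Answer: -100992008/15316133 ≈ -6.5938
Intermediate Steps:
40234/7571 + 24090/V = 40234/7571 + 24090/(-2023) = 40234*(1/7571) + 24090*(-1/2023) = 40234/7571 - 24090/2023 = -100992008/15316133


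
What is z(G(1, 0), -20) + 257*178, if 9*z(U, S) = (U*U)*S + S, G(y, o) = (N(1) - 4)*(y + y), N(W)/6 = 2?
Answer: 406574/9 ≈ 45175.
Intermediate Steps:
N(W) = 12 (N(W) = 6*2 = 12)
G(y, o) = 16*y (G(y, o) = (12 - 4)*(y + y) = 8*(2*y) = 16*y)
z(U, S) = S/9 + S*U²/9 (z(U, S) = ((U*U)*S + S)/9 = (U²*S + S)/9 = (S*U² + S)/9 = (S + S*U²)/9 = S/9 + S*U²/9)
z(G(1, 0), -20) + 257*178 = (⅑)*(-20)*(1 + (16*1)²) + 257*178 = (⅑)*(-20)*(1 + 16²) + 45746 = (⅑)*(-20)*(1 + 256) + 45746 = (⅑)*(-20)*257 + 45746 = -5140/9 + 45746 = 406574/9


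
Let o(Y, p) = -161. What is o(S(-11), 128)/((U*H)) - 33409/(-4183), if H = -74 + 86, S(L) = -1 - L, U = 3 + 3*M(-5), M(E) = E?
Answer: 5484359/602352 ≈ 9.1049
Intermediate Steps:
U = -12 (U = 3 + 3*(-5) = 3 - 15 = -12)
H = 12
o(S(-11), 128)/((U*H)) - 33409/(-4183) = -161/((-12*12)) - 33409/(-4183) = -161/(-144) - 33409*(-1/4183) = -161*(-1/144) + 33409/4183 = 161/144 + 33409/4183 = 5484359/602352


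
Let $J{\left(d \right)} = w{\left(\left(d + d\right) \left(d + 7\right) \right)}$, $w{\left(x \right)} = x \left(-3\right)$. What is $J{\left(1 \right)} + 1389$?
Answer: $1341$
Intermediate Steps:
$w{\left(x \right)} = - 3 x$
$J{\left(d \right)} = - 6 d \left(7 + d\right)$ ($J{\left(d \right)} = - 3 \left(d + d\right) \left(d + 7\right) = - 3 \cdot 2 d \left(7 + d\right) = - 6 d \left(7 + d\right)$)
$J{\left(1 \right)} + 1389 = \left(-6\right) 1 \left(7 + 1\right) + 1389 = \left(-6\right) 1 \cdot 8 + 1389 = -48 + 1389 = 1341$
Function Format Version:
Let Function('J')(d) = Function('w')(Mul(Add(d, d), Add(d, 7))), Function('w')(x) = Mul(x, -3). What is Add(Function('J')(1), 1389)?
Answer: 1341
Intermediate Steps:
Function('w')(x) = Mul(-3, x)
Function('J')(d) = Mul(-6, d, Add(7, d)) (Function('J')(d) = Mul(-3, Mul(Add(d, d), Add(d, 7))) = Mul(-3, Mul(Mul(2, d), Add(7, d))) = Mul(-3, Mul(2, d, Add(7, d))) = Mul(-6, d, Add(7, d)))
Add(Function('J')(1), 1389) = Add(Mul(-6, 1, Add(7, 1)), 1389) = Add(Mul(-6, 1, 8), 1389) = Add(-48, 1389) = 1341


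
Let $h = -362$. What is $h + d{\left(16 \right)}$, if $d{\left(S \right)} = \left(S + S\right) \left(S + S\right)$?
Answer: $662$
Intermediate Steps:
$d{\left(S \right)} = 4 S^{2}$ ($d{\left(S \right)} = 2 S 2 S = 4 S^{2}$)
$h + d{\left(16 \right)} = -362 + 4 \cdot 16^{2} = -362 + 4 \cdot 256 = -362 + 1024 = 662$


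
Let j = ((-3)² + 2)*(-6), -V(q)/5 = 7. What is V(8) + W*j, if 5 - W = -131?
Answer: -9011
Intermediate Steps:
V(q) = -35 (V(q) = -5*7 = -35)
W = 136 (W = 5 - 1*(-131) = 5 + 131 = 136)
j = -66 (j = (9 + 2)*(-6) = 11*(-6) = -66)
V(8) + W*j = -35 + 136*(-66) = -35 - 8976 = -9011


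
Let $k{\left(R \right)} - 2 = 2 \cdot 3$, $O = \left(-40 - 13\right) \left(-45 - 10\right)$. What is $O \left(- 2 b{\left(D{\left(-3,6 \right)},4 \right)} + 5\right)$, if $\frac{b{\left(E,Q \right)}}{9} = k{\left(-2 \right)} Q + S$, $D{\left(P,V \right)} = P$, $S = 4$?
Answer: $-1874345$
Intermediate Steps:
$O = 2915$ ($O = \left(-53\right) \left(-55\right) = 2915$)
$k{\left(R \right)} = 8$ ($k{\left(R \right)} = 2 + 2 \cdot 3 = 2 + 6 = 8$)
$b{\left(E,Q \right)} = 36 + 72 Q$ ($b{\left(E,Q \right)} = 9 \left(8 Q + 4\right) = 9 \left(4 + 8 Q\right) = 36 + 72 Q$)
$O \left(- 2 b{\left(D{\left(-3,6 \right)},4 \right)} + 5\right) = 2915 \left(- 2 \left(36 + 72 \cdot 4\right) + 5\right) = 2915 \left(- 2 \left(36 + 288\right) + 5\right) = 2915 \left(\left(-2\right) 324 + 5\right) = 2915 \left(-648 + 5\right) = 2915 \left(-643\right) = -1874345$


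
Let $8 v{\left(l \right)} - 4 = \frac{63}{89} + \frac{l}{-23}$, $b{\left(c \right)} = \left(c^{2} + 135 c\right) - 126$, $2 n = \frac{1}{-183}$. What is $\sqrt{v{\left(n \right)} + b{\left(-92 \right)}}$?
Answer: $\frac{i \sqrt{9163644477475881}}{1498404} \approx 63.886 i$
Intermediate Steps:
$n = - \frac{1}{366}$ ($n = \frac{1}{2 \left(-183\right)} = \frac{1}{2} \left(- \frac{1}{183}\right) = - \frac{1}{366} \approx -0.0027322$)
$b{\left(c \right)} = -126 + c^{2} + 135 c$
$v{\left(l \right)} = \frac{419}{712} - \frac{l}{184}$ ($v{\left(l \right)} = \frac{1}{2} + \frac{\frac{63}{89} + \frac{l}{-23}}{8} = \frac{1}{2} + \frac{63 \cdot \frac{1}{89} + l \left(- \frac{1}{23}\right)}{8} = \frac{1}{2} + \frac{\frac{63}{89} - \frac{l}{23}}{8} = \frac{1}{2} - \left(- \frac{63}{712} + \frac{l}{184}\right) = \frac{419}{712} - \frac{l}{184}$)
$\sqrt{v{\left(n \right)} + b{\left(-92 \right)}} = \sqrt{\left(\frac{419}{712} - - \frac{1}{67344}\right) + \left(-126 + \left(-92\right)^{2} + 135 \left(-92\right)\right)} = \sqrt{\left(\frac{419}{712} + \frac{1}{67344}\right) - 4082} = \sqrt{\frac{3527231}{5993616} - 4082} = \sqrt{- \frac{24462413281}{5993616}} = \frac{i \sqrt{9163644477475881}}{1498404}$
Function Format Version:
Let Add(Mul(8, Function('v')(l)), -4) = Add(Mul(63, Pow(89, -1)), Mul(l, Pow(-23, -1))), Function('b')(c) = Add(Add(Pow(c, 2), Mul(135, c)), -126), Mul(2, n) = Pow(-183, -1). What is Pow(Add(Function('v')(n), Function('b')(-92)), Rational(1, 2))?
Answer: Mul(Rational(1, 1498404), I, Pow(9163644477475881, Rational(1, 2))) ≈ Mul(63.886, I)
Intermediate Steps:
n = Rational(-1, 366) (n = Mul(Rational(1, 2), Pow(-183, -1)) = Mul(Rational(1, 2), Rational(-1, 183)) = Rational(-1, 366) ≈ -0.0027322)
Function('b')(c) = Add(-126, Pow(c, 2), Mul(135, c))
Function('v')(l) = Add(Rational(419, 712), Mul(Rational(-1, 184), l)) (Function('v')(l) = Add(Rational(1, 2), Mul(Rational(1, 8), Add(Mul(63, Pow(89, -1)), Mul(l, Pow(-23, -1))))) = Add(Rational(1, 2), Mul(Rational(1, 8), Add(Mul(63, Rational(1, 89)), Mul(l, Rational(-1, 23))))) = Add(Rational(1, 2), Mul(Rational(1, 8), Add(Rational(63, 89), Mul(Rational(-1, 23), l)))) = Add(Rational(1, 2), Add(Rational(63, 712), Mul(Rational(-1, 184), l))) = Add(Rational(419, 712), Mul(Rational(-1, 184), l)))
Pow(Add(Function('v')(n), Function('b')(-92)), Rational(1, 2)) = Pow(Add(Add(Rational(419, 712), Mul(Rational(-1, 184), Rational(-1, 366))), Add(-126, Pow(-92, 2), Mul(135, -92))), Rational(1, 2)) = Pow(Add(Add(Rational(419, 712), Rational(1, 67344)), Add(-126, 8464, -12420)), Rational(1, 2)) = Pow(Add(Rational(3527231, 5993616), -4082), Rational(1, 2)) = Pow(Rational(-24462413281, 5993616), Rational(1, 2)) = Mul(Rational(1, 1498404), I, Pow(9163644477475881, Rational(1, 2)))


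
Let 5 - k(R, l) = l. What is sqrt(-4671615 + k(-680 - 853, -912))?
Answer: I*sqrt(4670698) ≈ 2161.2*I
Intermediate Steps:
k(R, l) = 5 - l
sqrt(-4671615 + k(-680 - 853, -912)) = sqrt(-4671615 + (5 - 1*(-912))) = sqrt(-4671615 + (5 + 912)) = sqrt(-4671615 + 917) = sqrt(-4670698) = I*sqrt(4670698)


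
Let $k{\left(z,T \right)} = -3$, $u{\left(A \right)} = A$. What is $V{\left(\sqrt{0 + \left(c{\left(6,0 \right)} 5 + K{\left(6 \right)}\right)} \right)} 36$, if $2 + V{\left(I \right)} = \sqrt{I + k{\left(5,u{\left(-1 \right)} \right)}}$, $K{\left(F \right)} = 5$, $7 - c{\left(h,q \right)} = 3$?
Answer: $-72 + 36 \sqrt{2} \approx -21.088$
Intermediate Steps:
$c{\left(h,q \right)} = 4$ ($c{\left(h,q \right)} = 7 - 3 = 4$)
$V{\left(I \right)} = -2 + \sqrt{-3 + I}$ ($V{\left(I \right)} = -2 + \sqrt{I - 3} = -2 + \sqrt{-3 + I}$)
$V{\left(\sqrt{0 + \left(c{\left(6,0 \right)} 5 + K{\left(6 \right)}\right)} \right)} 36 = \left(-2 + \sqrt{-3 + \sqrt{0 + \left(4 \cdot 5 + 5\right)}}\right) 36 = \left(-2 + \sqrt{-3 + \sqrt{0 + \left(20 + 5\right)}}\right) 36 = \left(-2 + \sqrt{-3 + \sqrt{0 + 25}}\right) 36 = \left(-2 + \sqrt{-3 + \sqrt{25}}\right) 36 = \left(-2 + \sqrt{-3 + 5}\right) 36 = \left(-2 + \sqrt{2}\right) 36 = -72 + 36 \sqrt{2}$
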